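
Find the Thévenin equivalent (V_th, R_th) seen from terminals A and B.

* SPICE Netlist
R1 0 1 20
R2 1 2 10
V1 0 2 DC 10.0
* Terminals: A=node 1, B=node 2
Step 1 — V_th is the open-circuit voltage V_A - V_B (nothing connected across the terminals).
Nodal analysis, taking node 2 as the 0 V reference.
Source V1 fixes V_0 = 10 V.
KCL at each unknown node (sum of currents leaving = 0; resistances in Ω):
  Node 1: (V_1 - 10)/20 + (V_1 - 0)/10 = 0
Collecting terms: 0.15 × V_1 = 0.5  =>  V_1 = 3.333 V
V_th = V_1 - V_2 = 3.333 - 0 = 3.333 V
Step 2 — R_th: zero the source — replace V1 by a short circuit (node 2 merges into node 0) — and find the resistance seen between A (node 1) and B (node 0).
Reduce the network between node 1 (A) and node 0 (B) by series/parallel combination:
  Rp1 = R1 ‖ R2 (parallel, both between nodes 0 and 1) = 1/(1/20 + 1/10) = 6.667 Ω
R_th = 6.667 Ω

Final answer: V_th = 3.333 V, R_th = 6.667 Ω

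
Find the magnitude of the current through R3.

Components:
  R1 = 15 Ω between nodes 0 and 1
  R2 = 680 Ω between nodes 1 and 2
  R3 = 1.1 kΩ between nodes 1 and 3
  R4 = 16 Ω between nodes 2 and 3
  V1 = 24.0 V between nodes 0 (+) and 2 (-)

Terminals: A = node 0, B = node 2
Nodal analysis, taking node 2 as the 0 V reference.
Source V1 fixes V_0 = 24 V.
KCL at each unknown node (sum of currents leaving = 0; resistances in Ω):
  Node 1: (V_1 - 24)/15 + (V_1 - 0)/680 + (V_1 - V_3)/1100 = 0
  Node 3: (V_3 - V_1)/1100 + (V_3 - 0)/16 = 0
Collecting terms (coefficients in siemens):
  0.06905·V_1 - 0.0009091·V_3 = 1.6
  0.06341·V_3 - 0.0009091·V_1 = 0
Determinant D = (0.06905)(0.06341) - (-0.0009091)(-0.0009091) = 0.004377
V_1 = [(1.6)(0.06341) - (-0.0009091)(0)]/D = 23.18 V
V_3 = [(0.06905)(0) - (1.6)(-0.0009091)]/D = 0.3323 V
I_R3 = (V_1 - V_3)/R3 = (23.18 - 0.3323)/1100 = 0.02077 A
|I_R3| = 0.02077 A

Final answer: |I_R3| = 0.02077 A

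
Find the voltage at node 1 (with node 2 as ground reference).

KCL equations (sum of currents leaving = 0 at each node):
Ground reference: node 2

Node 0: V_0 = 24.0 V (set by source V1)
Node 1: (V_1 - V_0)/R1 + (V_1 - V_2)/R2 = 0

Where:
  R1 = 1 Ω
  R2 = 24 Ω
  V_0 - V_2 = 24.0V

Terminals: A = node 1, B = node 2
Nodal analysis, taking node 2 as the 0 V reference.
Source V1 fixes V_0 = 24 V.
KCL at each unknown node (sum of currents leaving = 0; resistances in Ω):
  Node 1: (V_1 - 24)/1 + (V_1 - 0)/24 = 0
Collecting terms: 1.042 × V_1 = 24  =>  V_1 = 23.04 V
The requested potential is V_1 = 23.04 V.

Final answer: V_1 = 23.04 V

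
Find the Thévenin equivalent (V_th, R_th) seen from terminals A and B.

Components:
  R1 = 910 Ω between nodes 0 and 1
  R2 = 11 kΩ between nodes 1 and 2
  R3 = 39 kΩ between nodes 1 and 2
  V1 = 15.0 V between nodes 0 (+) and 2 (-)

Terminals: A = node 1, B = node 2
Step 1 — V_th is the open-circuit voltage V_A - V_B (nothing connected across the terminals).
Nodal analysis, taking node 2 as the 0 V reference.
Source V1 fixes V_0 = 15 V.
KCL at each unknown node (sum of currents leaving = 0; resistances in Ω):
  Node 1: (V_1 - 15)/910 + (V_1 - 0)/11000 + (V_1 - 0)/39000 = 0
Collecting terms: 0.001215 × V_1 = 0.01648  =>  V_1 = 13.56 V
V_th = V_1 - V_2 = 13.56 - 0 = 13.56 V
Step 2 — R_th: zero the source — replace V1 by a short circuit (node 2 merges into node 0) — and find the resistance seen between A (node 1) and B (node 0).
Reduce the network between node 1 (A) and node 0 (B) by series/parallel combination:
  Rp1 = R1 ‖ R2 ‖ R3 (parallel, all between nodes 0 and 1) = 1/(1/910 + 1/11000 + 1/39000) = 822.7 Ω
R_th = 822.7 Ω

Final answer: V_th = 13.56 V, R_th = 822.7 Ω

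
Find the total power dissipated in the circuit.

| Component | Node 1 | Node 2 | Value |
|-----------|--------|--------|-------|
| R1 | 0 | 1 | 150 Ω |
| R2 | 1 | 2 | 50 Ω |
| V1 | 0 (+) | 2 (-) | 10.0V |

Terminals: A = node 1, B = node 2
Nodal analysis, taking node 2 as the 0 V reference.
Source V1 fixes V_0 = 10 V.
KCL at each unknown node (sum of currents leaving = 0; resistances in Ω):
  Node 1: (V_1 - 10)/150 + (V_1 - 0)/50 = 0
Collecting terms: 0.02667 × V_1 = 0.06667  =>  V_1 = 2.5 V
Power in each resistor, P = (ΔV)²/R:
  P_R1 = (10 - 2.5)²/150 = 0.375 W
  P_R2 = (2.5 - 0)²/50 = 0.125 W
P_total = P_R1 + P_R2 = 0.5 W

Final answer: 0.5 W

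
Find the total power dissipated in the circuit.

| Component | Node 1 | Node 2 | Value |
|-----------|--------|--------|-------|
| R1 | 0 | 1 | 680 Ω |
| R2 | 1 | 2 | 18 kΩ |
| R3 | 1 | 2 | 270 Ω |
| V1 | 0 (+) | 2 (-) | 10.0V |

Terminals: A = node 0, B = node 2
Nodal analysis, taking node 2 as the 0 V reference.
Source V1 fixes V_0 = 10 V.
KCL at each unknown node (sum of currents leaving = 0; resistances in Ω):
  Node 1: (V_1 - 10)/680 + (V_1 - 0)/18000 + (V_1 - 0)/270 = 0
Collecting terms: 0.00523 × V_1 = 0.01471  =>  V_1 = 2.812 V
Power in each resistor, P = (ΔV)²/R:
  P_R1 = (10 - 2.812)²/680 = 0.07598 W
  P_R2 = (2.812 - 0)²/18000 = 0.0004393 W
  P_R3 = (2.812 - 0)²/270 = 0.02928 W
P_total = P_R1 + P_R2 + P_R3 = 0.1057 W

Final answer: 0.1057 W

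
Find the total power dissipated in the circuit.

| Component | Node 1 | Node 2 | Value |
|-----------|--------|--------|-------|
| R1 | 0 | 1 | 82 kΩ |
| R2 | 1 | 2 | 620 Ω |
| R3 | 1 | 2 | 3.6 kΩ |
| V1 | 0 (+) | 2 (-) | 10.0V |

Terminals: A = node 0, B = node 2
Nodal analysis, taking node 2 as the 0 V reference.
Source V1 fixes V_0 = 10 V.
KCL at each unknown node (sum of currents leaving = 0; resistances in Ω):
  Node 1: (V_1 - 10)/82000 + (V_1 - 0)/620 + (V_1 - 0)/3600 = 0
Collecting terms: 0.001903 × V_1 = 0.000122  =>  V_1 = 0.06409 V
Power in each resistor, P = (ΔV)²/R:
  P_R1 = (10 - 0.06409)²/82000 = 0.001204 W
  P_R2 = (0.06409 - 0)²/620 = 0.000006625 W
  P_R3 = (0.06409 - 0)²/3600 = 0.000001141 W
P_total = P_R1 + P_R2 + P_R3 = 0.001212 W

Final answer: 0.001212 W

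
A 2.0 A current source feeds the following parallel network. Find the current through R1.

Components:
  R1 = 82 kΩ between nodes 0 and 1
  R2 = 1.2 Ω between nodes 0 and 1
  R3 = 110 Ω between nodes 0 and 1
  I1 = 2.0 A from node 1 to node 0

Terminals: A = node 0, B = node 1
All resistors sit directly between nodes 0 and 1, so they are in parallel and share one voltage V; the full source current 2 A splits among them.
1/R_par = 1/82000 + 1/1.2 + 1/110 = 0.8424 S  =>  R_par = 1.187 Ω
V = I × R_par = 2 × 1.187 = 2.374 V
I_R1 = V/R1 = 2.374/82000 = 0.00002895 A

Final answer: 2.895e-05 A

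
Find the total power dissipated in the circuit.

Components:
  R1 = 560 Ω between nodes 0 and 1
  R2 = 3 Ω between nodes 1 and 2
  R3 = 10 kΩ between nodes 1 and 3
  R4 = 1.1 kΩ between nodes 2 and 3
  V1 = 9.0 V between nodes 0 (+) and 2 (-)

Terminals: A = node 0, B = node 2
Nodal analysis, taking node 2 as the 0 V reference.
Source V1 fixes V_0 = 9 V.
KCL at each unknown node (sum of currents leaving = 0; resistances in Ω):
  Node 1: (V_1 - 9)/560 + (V_1 - 0)/3 + (V_1 - V_3)/10000 = 0
  Node 3: (V_3 - V_1)/10000 + (V_3 - 0)/1100 = 0
Collecting terms (coefficients in siemens):
  0.3352·V_1 - 0.0001·V_3 = 0.01607
  0.001009·V_3 - 0.0001·V_1 = 0
Determinant D = (0.3352)(0.001009) - (-0.0001)(-0.0001) = 0.0003383
V_1 = [(0.01607)(0.001009) - (-0.0001)(0)]/D = 0.04794 V
V_3 = [(0.3352)(0) - (0.01607)(-0.0001)]/D = 0.004751 V
Power in each resistor, P = (ΔV)²/R:
  P_R1 = (9 - 0.04794)²/560 = 0.1431 W
  P_R2 = (0.04794 - 0)²/3 = 0.0007662 W
  P_R3 = (0.04794 - 0.004751)²/10000 = 0.0000001866 W
  P_R4 = (0 - 0.004751)²/1100 = 0.00000002052 W
P_total = P_R1 + P_R2 + P_R3 + P_R4 = 0.1439 W

Final answer: 0.1439 W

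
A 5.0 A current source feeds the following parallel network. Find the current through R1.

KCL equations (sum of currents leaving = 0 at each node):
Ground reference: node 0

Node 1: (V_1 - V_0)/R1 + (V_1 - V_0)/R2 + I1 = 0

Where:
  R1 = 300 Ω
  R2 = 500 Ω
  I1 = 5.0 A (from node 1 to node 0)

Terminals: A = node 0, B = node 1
All resistors sit directly between nodes 0 and 1, so they are in parallel and share one voltage V; the full source current 5 A splits among them.
1/R_par = 1/300 + 1/500 = 0.005333 S  =>  R_par = 187.5 Ω
V = I × R_par = 5 × 187.5 = 937.5 V
I_R1 = V/R1 = 937.5/300 = 3.125 A

Final answer: 3.125 A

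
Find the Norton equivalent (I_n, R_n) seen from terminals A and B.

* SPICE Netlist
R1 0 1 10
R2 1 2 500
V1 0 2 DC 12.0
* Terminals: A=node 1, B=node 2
Find the Thévenin equivalent first; then I_n = V_th/R_th and R_n = R_th.
Step 1 — V_th is the open-circuit voltage V_A - V_B (nothing connected across the terminals).
Nodal analysis, taking node 2 as the 0 V reference.
Source V1 fixes V_0 = 12 V.
KCL at each unknown node (sum of currents leaving = 0; resistances in Ω):
  Node 1: (V_1 - 12)/10 + (V_1 - 0)/500 = 0
Collecting terms: 0.102 × V_1 = 1.2  =>  V_1 = 11.76 V
V_th = V_1 - V_2 = 11.76 - 0 = 11.76 V
Step 2 — R_th: zero the source — replace V1 by a short circuit (node 2 merges into node 0) — and find the resistance seen between A (node 1) and B (node 0).
Reduce the network between node 1 (A) and node 0 (B) by series/parallel combination:
  Rp1 = R1 ‖ R2 (parallel, both between nodes 0 and 1) = 1/(1/10 + 1/500) = 9.804 Ω
R_th = 9.804 Ω
I_n = V_th/R_th = 11.76/9.804 = 1.2 A, and R_n = R_th = 9.804 Ω

Final answer: I_n = 1.2 A, R_n = 9.804 Ω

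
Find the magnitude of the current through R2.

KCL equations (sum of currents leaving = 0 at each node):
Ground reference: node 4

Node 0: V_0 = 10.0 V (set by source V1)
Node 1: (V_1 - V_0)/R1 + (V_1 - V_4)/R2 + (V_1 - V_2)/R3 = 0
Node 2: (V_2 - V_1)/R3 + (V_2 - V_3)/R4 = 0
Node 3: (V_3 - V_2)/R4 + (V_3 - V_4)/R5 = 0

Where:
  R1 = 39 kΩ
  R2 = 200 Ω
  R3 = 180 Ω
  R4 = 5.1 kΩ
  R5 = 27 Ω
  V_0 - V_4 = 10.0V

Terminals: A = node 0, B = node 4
Nodal analysis, taking node 4 as the 0 V reference.
Source V1 fixes V_0 = 10 V.
KCL at each unknown node (sum of currents leaving = 0; resistances in Ω):
  Node 1: (V_1 - 10)/39000 + (V_1 - 0)/200 + (V_1 - V_2)/180 = 0
  Node 2: (V_2 - V_1)/180 + (V_2 - V_3)/5100 = 0
  Node 3: (V_3 - V_2)/5100 + (V_3 - 0)/27 = 0
Collecting terms (coefficients in siemens):
  0.01058·V_1 - 0.005556·V_2 = 0.0002564
  0.005752·V_2 - 0.005556·V_1 - 0.0001961·V_3 = 0
  0.03723·V_3 - 0.0001961·V_2 = 0
Solving these 3 simultaneous equations (Gaussian elimination) gives:
  V_1 = 0.04918 V, V_2 = 0.04751 V, V_3 = 0.0002502 V
I_R2 = (V_1 - V_4)/R2 = (0.04918 - 0)/200 = 0.0002459 A
|I_R2| = 0.0002459 A

Final answer: |I_R2| = 0.0002459 A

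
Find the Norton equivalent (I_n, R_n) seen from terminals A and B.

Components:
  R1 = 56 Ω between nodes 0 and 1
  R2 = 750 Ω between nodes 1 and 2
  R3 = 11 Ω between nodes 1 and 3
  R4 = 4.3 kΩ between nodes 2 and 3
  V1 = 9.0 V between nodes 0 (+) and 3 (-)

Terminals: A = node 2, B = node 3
Find the Thévenin equivalent first; then I_n = V_th/R_th and R_n = R_th.
Step 1 — V_th is the open-circuit voltage V_A - V_B (nothing connected across the terminals).
Nodal analysis, taking node 3 as the 0 V reference.
Source V1 fixes V_0 = 9 V.
KCL at each unknown node (sum of currents leaving = 0; resistances in Ω):
  Node 1: (V_1 - 9)/56 + (V_1 - V_2)/750 + (V_1 - 0)/11 = 0
  Node 2: (V_2 - V_1)/750 + (V_2 - 0)/4300 = 0
Collecting terms (coefficients in siemens):
  0.1101·V_1 - 0.001333·V_2 = 0.1607
  0.001566·V_2 - 0.001333·V_1 = 0
Determinant D = (0.1101)(0.001566) - (-0.001333)(-0.001333) = 0.0001706
V_1 = [(0.1607)(0.001566) - (-0.001333)(0)]/D = 1.475 V
V_2 = [(0.1101)(0) - (0.1607)(-0.001333)]/D = 1.256 V
V_th = V_2 - V_3 = 1.256 - 0 = 1.256 V
Step 2 — R_th: zero the source — replace V1 by a short circuit (node 3 merges into node 0) — and find the resistance seen between A (node 2) and B (node 0).
Reduce the network between node 2 (A) and node 0 (B) by series/parallel combination:
  Rp1 = R1 ‖ R3 (parallel, both between nodes 0 and 1) = 1/(1/56 + 1/11) = 9.194 Ω
  Rs1 = R2 + Rp1 (series, joined only at node 1) = 750 + 9.194 = 759.2 Ω
  Rp2 = R4 ‖ Rs1 (parallel, both between nodes 0 and 2) = 1/(1/4300 + 1/759.2) = 645.3 Ω
R_th = 645.3 Ω
I_n = V_th/R_th = 1.256/645.3 = 0.001946 A, and R_n = R_th = 645.3 Ω

Final answer: I_n = 0.001946 A, R_n = 645.3 Ω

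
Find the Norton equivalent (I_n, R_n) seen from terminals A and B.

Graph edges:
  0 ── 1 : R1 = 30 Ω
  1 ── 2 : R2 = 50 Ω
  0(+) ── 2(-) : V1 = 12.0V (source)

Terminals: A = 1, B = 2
Find the Thévenin equivalent first; then I_n = V_th/R_th and R_n = R_th.
Step 1 — V_th is the open-circuit voltage V_A - V_B (nothing connected across the terminals).
Nodal analysis, taking node 2 as the 0 V reference.
Source V1 fixes V_0 = 12 V.
KCL at each unknown node (sum of currents leaving = 0; resistances in Ω):
  Node 1: (V_1 - 12)/30 + (V_1 - 0)/50 = 0
Collecting terms: 0.05333 × V_1 = 0.4  =>  V_1 = 7.5 V
V_th = V_1 - V_2 = 7.5 - 0 = 7.5 V
Step 2 — R_th: zero the source — replace V1 by a short circuit (node 2 merges into node 0) — and find the resistance seen between A (node 1) and B (node 0).
Reduce the network between node 1 (A) and node 0 (B) by series/parallel combination:
  Rp1 = R1 ‖ R2 (parallel, both between nodes 0 and 1) = 1/(1/30 + 1/50) = 18.75 Ω
R_th = 18.75 Ω
I_n = V_th/R_th = 7.5/18.75 = 0.4 A, and R_n = R_th = 18.75 Ω

Final answer: I_n = 0.4 A, R_n = 18.75 Ω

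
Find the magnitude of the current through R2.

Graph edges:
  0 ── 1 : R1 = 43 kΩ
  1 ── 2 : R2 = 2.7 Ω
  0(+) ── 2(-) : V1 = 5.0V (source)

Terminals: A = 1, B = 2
Nodal analysis, taking node 2 as the 0 V reference.
Source V1 fixes V_0 = 5 V.
KCL at each unknown node (sum of currents leaving = 0; resistances in Ω):
  Node 1: (V_1 - 5)/43000 + (V_1 - 0)/2.7 = 0
Collecting terms: 0.3704 × V_1 = 0.0001163  =>  V_1 = 0.0003139 V
I_R2 = (V_1 - V_2)/R2 = (0.0003139 - 0)/2.7 = 0.0001163 A
|I_R2| = 0.0001163 A

Final answer: |I_R2| = 0.0001163 A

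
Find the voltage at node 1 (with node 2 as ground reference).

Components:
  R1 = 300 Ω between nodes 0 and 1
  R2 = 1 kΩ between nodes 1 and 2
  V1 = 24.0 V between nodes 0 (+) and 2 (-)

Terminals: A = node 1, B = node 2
Nodal analysis, taking node 2 as the 0 V reference.
Source V1 fixes V_0 = 24 V.
KCL at each unknown node (sum of currents leaving = 0; resistances in Ω):
  Node 1: (V_1 - 24)/300 + (V_1 - 0)/1000 = 0
Collecting terms: 0.004333 × V_1 = 0.08  =>  V_1 = 18.46 V
The requested potential is V_1 = 18.46 V.

Final answer: V_1 = 18.46 V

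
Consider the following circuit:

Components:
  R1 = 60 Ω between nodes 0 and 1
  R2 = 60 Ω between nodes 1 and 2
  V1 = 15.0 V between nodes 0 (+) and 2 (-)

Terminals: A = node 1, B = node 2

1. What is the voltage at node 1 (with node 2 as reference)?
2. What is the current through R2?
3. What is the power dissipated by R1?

Nodal analysis, taking node 2 as the 0 V reference.
Source V1 fixes V_0 = 15 V.
KCL at each unknown node (sum of currents leaving = 0; resistances in Ω):
  Node 1: (V_1 - 15)/60 + (V_1 - 0)/60 = 0
Collecting terms: 0.03333 × V_1 = 0.25  =>  V_1 = 7.5 V
Part 1:
  Read off the nodal solution: V_1 = 7.5 V
Part 2:
  I_R2 = (V_1 - V_2)/R2 = (7.5 - 0)/60 = 0.125 A
  Magnitude: I_R2 = 0.125 A
Part 3:
  I_R1 = (V_0 - V_1)/R1 = (15 - 7.5)/60 = 0.125 A
  P_R1 = I_R1² × R1 = (0.125)² × 60 = 0.9375 W

Final answers:
1. V_1 = 7.5 V
2. I_R2 = 0.125 A
3. P_R1 = 0.9375 W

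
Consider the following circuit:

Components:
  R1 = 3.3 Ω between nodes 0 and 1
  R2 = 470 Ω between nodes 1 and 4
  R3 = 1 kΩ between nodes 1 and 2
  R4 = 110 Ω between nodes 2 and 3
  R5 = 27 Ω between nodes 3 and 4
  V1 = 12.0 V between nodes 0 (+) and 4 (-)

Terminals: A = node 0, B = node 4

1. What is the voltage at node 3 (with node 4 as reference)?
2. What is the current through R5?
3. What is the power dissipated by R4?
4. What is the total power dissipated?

Nodal analysis, taking node 4 as the 0 V reference.
Source V1 fixes V_0 = 12 V.
KCL at each unknown node (sum of currents leaving = 0; resistances in Ω):
  Node 1: (V_1 - 12)/3.3 + (V_1 - 0)/470 + (V_1 - V_2)/1000 = 0
  Node 2: (V_2 - V_1)/1000 + (V_2 - V_3)/110 = 0
  Node 3: (V_3 - V_2)/110 + (V_3 - 0)/27 = 0
Collecting terms (coefficients in siemens):
  0.3062·V_1 - 0.001·V_2 = 3.636
  0.01009·V_2 - 0.001·V_1 - 0.009091·V_3 = 0
  0.04613·V_3 - 0.009091·V_2 = 0
Solving these 3 simultaneous equations (Gaussian elimination) gives:
  V_1 = 11.88 V, V_2 = 1.432 V, V_3 = 0.2822 V
Part 1:
  Read off the nodal solution: V_3 = 0.2822 V
Part 2:
  I_R5 = (V_3 - V_4)/R5 = (0.2822 - 0)/27 = 0.01045 A
  Magnitude: I_R5 = 0.01045 A
Part 3:
  I_R4 = (V_2 - V_3)/R4 = (1.432 - 0.2822)/110 = 0.01045 A
  P_R4 = I_R4² × R4 = (0.01045)² × 110 = 0.01201 W
Part 4:
  Power in each resistor, P = (ΔV)²/R:
    P_R1 = (12 - 11.88)²/3.3 = 0.004213 W
    P_R2 = (11.88 - 0)²/470 = 0.3004 W
    P_R3 = (11.88 - 1.432)²/1000 = 0.1092 W
    P_R4 = (1.432 - 0.2822)²/110 = 0.01201 W
    P_R5 = (0.2822 - 0)²/27 = 0.002949 W
  P_total = P_R1 + P_R2 + P_R3 + P_R4 + P_R5 = 0.4288 W

Final answers:
1. V_3 = 0.2822 V
2. I_R5 = 0.01045 A
3. P_R4 = 0.01201 W
4. P_total = 0.4288 W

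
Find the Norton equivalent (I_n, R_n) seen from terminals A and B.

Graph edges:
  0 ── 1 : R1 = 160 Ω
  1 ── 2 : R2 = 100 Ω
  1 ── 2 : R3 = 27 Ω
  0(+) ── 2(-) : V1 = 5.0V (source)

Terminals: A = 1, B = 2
Find the Thévenin equivalent first; then I_n = V_th/R_th and R_n = R_th.
Step 1 — V_th is the open-circuit voltage V_A - V_B (nothing connected across the terminals).
Nodal analysis, taking node 2 as the 0 V reference.
Source V1 fixes V_0 = 5 V.
KCL at each unknown node (sum of currents leaving = 0; resistances in Ω):
  Node 1: (V_1 - 5)/160 + (V_1 - 0)/100 + (V_1 - 0)/27 = 0
Collecting terms: 0.05329 × V_1 = 0.03125  =>  V_1 = 0.5864 V
V_th = V_1 - V_2 = 0.5864 - 0 = 0.5864 V
Step 2 — R_th: zero the source — replace V1 by a short circuit (node 2 merges into node 0) — and find the resistance seen between A (node 1) and B (node 0).
Reduce the network between node 1 (A) and node 0 (B) by series/parallel combination:
  Rp1 = R1 ‖ R2 ‖ R3 (parallel, all between nodes 0 and 1) = 1/(1/160 + 1/100 + 1/27) = 18.77 Ω
R_th = 18.77 Ω
I_n = V_th/R_th = 0.5864/18.77 = 0.03125 A, and R_n = R_th = 18.77 Ω

Final answer: I_n = 0.03125 A, R_n = 18.77 Ω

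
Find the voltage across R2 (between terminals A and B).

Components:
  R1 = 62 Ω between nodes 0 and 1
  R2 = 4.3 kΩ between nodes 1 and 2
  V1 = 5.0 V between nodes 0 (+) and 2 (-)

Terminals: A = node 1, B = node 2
R1 and R2 are in series across V1 (node 0 → node 1 → node 2), and the output A–B is taken across R2, so this is a voltage divider.
Series current: I = V1/(R1 + R2) = 5/(62 + 4300) = 5/4362 = 0.001146 A
V_R2 = I × R2 = V1 × R2/(R1 + R2) = 5 × 4300/4362 = 4.929 V

Final answer: 4.929 V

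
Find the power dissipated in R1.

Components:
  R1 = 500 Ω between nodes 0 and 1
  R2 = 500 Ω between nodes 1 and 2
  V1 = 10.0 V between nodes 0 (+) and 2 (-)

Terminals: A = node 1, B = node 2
Nodal analysis, taking node 2 as the 0 V reference.
Source V1 fixes V_0 = 10 V.
KCL at each unknown node (sum of currents leaving = 0; resistances in Ω):
  Node 1: (V_1 - 10)/500 + (V_1 - 0)/500 = 0
Collecting terms: 0.004 × V_1 = 0.02  =>  V_1 = 5 V
I_R1 = (V_0 - V_1)/R1 = (10 - 5)/500 = 0.01 A
P_R1 = I_R1² × R1 = (0.01)² × 500 = 0.05 W

Final answer: 0.05 W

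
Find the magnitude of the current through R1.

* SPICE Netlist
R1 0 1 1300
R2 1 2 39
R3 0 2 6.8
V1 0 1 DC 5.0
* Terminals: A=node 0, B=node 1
Nodal analysis, taking node 1 as the 0 V reference.
Source V1 fixes V_0 = 5 V.
KCL at each unknown node (sum of currents leaving = 0; resistances in Ω):
  Node 2: (V_2 - 0)/39 + (V_2 - 5)/6.8 = 0
Collecting terms: 0.1727 × V_2 = 0.7353  =>  V_2 = 4.258 V
I_R1 = (V_0 - V_1)/R1 = (5 - 0)/1300 = 0.003846 A
|I_R1| = 0.003846 A

Final answer: |I_R1| = 0.003846 A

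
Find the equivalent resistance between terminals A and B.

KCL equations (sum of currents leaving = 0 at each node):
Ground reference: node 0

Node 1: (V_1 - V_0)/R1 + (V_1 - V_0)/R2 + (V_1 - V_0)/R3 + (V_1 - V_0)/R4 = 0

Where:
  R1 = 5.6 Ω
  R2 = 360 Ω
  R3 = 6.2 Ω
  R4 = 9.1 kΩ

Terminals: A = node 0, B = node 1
Reduce the network between node 0 (A) and node 1 (B) by series/parallel combination:
  Rp1 = R1 ‖ R2 ‖ R3 ‖ R4 (parallel, all between nodes 0 and 1) = 1/(1/5.6 + 1/360 + 1/6.2 + 1/9100) = 2.918 Ω
R_eq = 2.918 Ω

Final answer: 2.918 Ω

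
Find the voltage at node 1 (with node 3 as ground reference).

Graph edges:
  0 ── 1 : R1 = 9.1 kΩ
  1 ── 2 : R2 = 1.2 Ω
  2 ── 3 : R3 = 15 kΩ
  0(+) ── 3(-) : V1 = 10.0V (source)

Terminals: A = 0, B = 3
Nodal analysis, taking node 3 as the 0 V reference.
Source V1 fixes V_0 = 10 V.
KCL at each unknown node (sum of currents leaving = 0; resistances in Ω):
  Node 1: (V_1 - 10)/9100 + (V_1 - V_2)/1.2 = 0
  Node 2: (V_2 - V_1)/1.2 + (V_2 - 0)/15000 = 0
Collecting terms (coefficients in siemens):
  0.8334·V_1 - 0.8333·V_2 = 0.001099
  0.8334·V_2 - 0.8333·V_1 = 0
Determinant D = (0.8334)(0.8334) - (-0.8333)(-0.8333) = 0.0001471
V_1 = [(0.001099)(0.8334) - (-0.8333)(0)]/D = 6.224 V
V_2 = [(0.8334)(0) - (0.001099)(-0.8333)]/D = 6.224 V
The requested potential is V_1 = 6.224 V.

Final answer: V_1 = 6.224 V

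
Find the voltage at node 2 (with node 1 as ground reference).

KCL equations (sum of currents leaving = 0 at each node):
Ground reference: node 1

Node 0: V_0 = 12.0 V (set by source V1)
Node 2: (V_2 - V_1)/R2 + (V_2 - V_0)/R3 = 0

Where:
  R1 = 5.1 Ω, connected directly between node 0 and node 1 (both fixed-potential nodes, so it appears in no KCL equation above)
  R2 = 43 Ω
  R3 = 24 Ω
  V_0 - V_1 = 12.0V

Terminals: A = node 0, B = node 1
Nodal analysis, taking node 1 as the 0 V reference.
Source V1 fixes V_0 = 12 V.
KCL at each unknown node (sum of currents leaving = 0; resistances in Ω):
  Node 2: (V_2 - 0)/43 + (V_2 - 12)/24 = 0
Collecting terms: 0.06492 × V_2 = 0.5  =>  V_2 = 7.701 V
The requested potential is V_2 = 7.701 V.

Final answer: V_2 = 7.701 V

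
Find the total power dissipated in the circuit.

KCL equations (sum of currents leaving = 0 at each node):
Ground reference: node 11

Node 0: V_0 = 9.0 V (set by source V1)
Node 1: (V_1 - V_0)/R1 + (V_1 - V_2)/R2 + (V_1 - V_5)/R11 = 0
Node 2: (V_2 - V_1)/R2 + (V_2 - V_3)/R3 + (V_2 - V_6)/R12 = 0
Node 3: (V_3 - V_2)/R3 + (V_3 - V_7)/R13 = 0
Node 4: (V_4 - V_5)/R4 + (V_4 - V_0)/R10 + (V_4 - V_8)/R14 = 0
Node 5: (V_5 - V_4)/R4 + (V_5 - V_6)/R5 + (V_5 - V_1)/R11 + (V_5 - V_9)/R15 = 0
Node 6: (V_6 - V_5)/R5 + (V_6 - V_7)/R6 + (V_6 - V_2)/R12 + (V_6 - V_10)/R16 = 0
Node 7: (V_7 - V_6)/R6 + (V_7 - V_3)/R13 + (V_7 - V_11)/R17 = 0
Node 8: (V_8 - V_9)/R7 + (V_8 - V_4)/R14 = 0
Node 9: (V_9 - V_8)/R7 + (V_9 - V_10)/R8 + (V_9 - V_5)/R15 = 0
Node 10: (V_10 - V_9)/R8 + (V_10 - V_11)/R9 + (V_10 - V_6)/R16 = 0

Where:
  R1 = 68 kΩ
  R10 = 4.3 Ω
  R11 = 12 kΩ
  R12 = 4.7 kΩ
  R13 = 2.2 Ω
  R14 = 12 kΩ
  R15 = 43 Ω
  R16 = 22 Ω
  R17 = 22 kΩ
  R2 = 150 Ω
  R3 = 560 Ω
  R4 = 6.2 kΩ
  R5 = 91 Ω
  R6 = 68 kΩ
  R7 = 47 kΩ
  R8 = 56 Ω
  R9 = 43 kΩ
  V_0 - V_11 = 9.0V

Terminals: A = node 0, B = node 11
Nodal analysis, taking node 11 as the 0 V reference.
Source V1 fixes V_0 = 9 V.
KCL at each unknown node (sum of currents leaving = 0; resistances in Ω):
  Node 1: (V_1 - 9)/68000 + (V_1 - V_2)/150 + (V_1 - V_5)/12000 = 0
  Node 2: (V_2 - V_1)/150 + (V_2 - V_3)/560 + (V_2 - V_6)/4700 = 0
  Node 3: (V_3 - V_2)/560 + (V_3 - V_7)/2.2 = 0
  Node 4: (V_4 - V_5)/6200 + (V_4 - 9)/4.3 + (V_4 - V_8)/12000 = 0
  Node 5: (V_5 - V_4)/6200 + (V_5 - V_6)/91 + (V_5 - V_1)/12000 + (V_5 - V_9)/43 = 0
  Node 6: (V_6 - V_5)/91 + (V_6 - V_7)/68000 + (V_6 - V_2)/4700 + (V_6 - V_10)/22 = 0
  Node 7: (V_7 - V_6)/68000 + (V_7 - V_3)/2.2 + (V_7 - 0)/22000 = 0
  Node 8: (V_8 - V_9)/47000 + (V_8 - V_4)/12000 = 0
  Node 9: (V_9 - V_8)/47000 + (V_9 - V_10)/56 + (V_9 - V_5)/43 = 0
  Node 10: (V_10 - V_9)/56 + (V_10 - 0)/43000 + (V_10 - V_6)/22 = 0
Collecting terms (coefficients in siemens):
  0.006765·V_1 - 0.006667·V_2 - 0.00008333·V_5 = 0.0001324
  0.008665·V_2 - 0.006667·V_1 - 0.001786·V_3 - 0.0002128·V_6 = 0
  0.4563·V_3 - 0.001786·V_2 - 0.4545·V_7 = 0
  0.2328·V_4 - 0.0001613·V_5 - 0.00008333·V_8 = 2.093
  0.03449·V_5 - 0.00008333·V_1 - 0.0001613·V_4 - 0.01099·V_6 - 0.02326·V_9 = 0
  0.05667·V_6 - 0.0002128·V_2 - 0.01099·V_5 - 0.00001471·V_7 - 0.04545·V_10 = 0
  0.4546·V_7 - 0.4545·V_3 - 0.00001471·V_6 = 0
  0.0001046·V_8 - 0.00008333·V_4 - 0.00002128·V_9 = 0
  0.04113·V_9 - 0.02326·V_5 - 0.00002128·V_8 - 0.01786·V_10 = 0
  0.06333·V_10 - 0.04545·V_6 - 0.01786·V_9 = 0
Solving these 10 simultaneous equations (Gaussian elimination) gives:
  V_1 = 6.106 V, V_2 = 6.091 V, V_3 = 5.947 V, V_4 = 8.998 V
  V_5 = 6.832 V, V_6 = 6.817 V, V_7 = 5.946 V, V_8 = 8.557 V
  V_9 = 6.826 V, V_10 = 6.817 V
Power in each resistor, P = (ΔV)²/R:
  P_R1 = (9 - 6.106)²/68000 = 0.0001231 W
  P_R2 = (6.106 - 6.091)²/150 = 0.000001591 W
  P_R3 = (6.091 - 5.947)²/560 = 0.00003712 W
  P_R4 = (8.998 - 6.832)²/6200 = 0.0007571 W
  P_R5 = (6.832 - 6.817)²/91 = 0.00000239 W
  P_R6 = (6.817 - 5.946)²/68000 = 0.00001115 W
  P_R7 = (8.557 - 6.826)²/47000 = 0.0000637 W
  P_R8 = (6.826 - 6.817)²/56 = 0.000001502 W
  P_R9 = (6.817 - 0)²/43000 = 0.001081 W
  P_R10 = (9 - 8.998)²/4.3 = 0.0000006416 W
  P_R11 = (6.106 - 6.832)²/12000 = 0.00004384 W
  P_R12 = (6.091 - 6.817)²/4700 = 0.0001122 W
  P_R13 = (5.947 - 5.946)²/2.2 = 0.0000001458 W
  P_R14 = (8.998 - 8.557)²/12000 = 0.00001626 W
  P_R15 = (6.832 - 6.826)²/43 = 0.0000006931 W
  P_R16 = (6.817 - 6.817)²/22 = 0.0000000006038 W
  P_R17 = (5.946 - 0)²/22000 = 0.001607 W
P_total = P_R1 + P_R2 + P_R3 + P_R4 + P_R5 + P_R6 + P_R7 + P_R8 + P_R9 + P_R10 + P_R11 + P_R12 + P_R13 + P_R14 + P_R15 + P_R16 + P_R17 = 0.003859 W

Final answer: 0.003859 W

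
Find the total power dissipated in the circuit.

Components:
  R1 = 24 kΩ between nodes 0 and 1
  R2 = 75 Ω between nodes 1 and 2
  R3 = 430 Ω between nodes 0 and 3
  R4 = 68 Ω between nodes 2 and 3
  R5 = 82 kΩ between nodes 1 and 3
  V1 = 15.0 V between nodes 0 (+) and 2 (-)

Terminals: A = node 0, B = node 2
Nodal analysis, taking node 2 as the 0 V reference.
Source V1 fixes V_0 = 15 V.
KCL at each unknown node (sum of currents leaving = 0; resistances in Ω):
  Node 1: (V_1 - 15)/24000 + (V_1 - 0)/75 + (V_1 - V_3)/82000 = 0
  Node 3: (V_3 - 15)/430 + (V_3 - 0)/68 + (V_3 - V_1)/82000 = 0
Collecting terms (coefficients in siemens):
  0.01339·V_1 - 0.0000122·V_3 = 0.000625
  0.01704·V_3 - 0.0000122·V_1 = 0.03488
Determinant D = (0.01339)(0.01704) - (-0.0000122)(-0.0000122) = 0.0002282
V_1 = [(0.000625)(0.01704) - (-0.0000122)(0.03488)]/D = 0.04855 V
V_3 = [(0.01339)(0.03488) - (0.000625)(-0.0000122)]/D = 2.047 V
Power in each resistor, P = (ΔV)²/R:
  P_R1 = (15 - 0.04855)²/24000 = 0.009314 W
  P_R2 = (0.04855 - 0)²/75 = 0.00003143 W
  P_R3 = (15 - 2.047)²/430 = 0.3902 W
  P_R4 = (0 - 2.047)²/68 = 0.06161 W
  P_R5 = (0.04855 - 2.047)²/82000 = 0.00004869 W
P_total = P_R1 + P_R2 + P_R3 + P_R4 + P_R5 = 0.4612 W

Final answer: 0.4612 W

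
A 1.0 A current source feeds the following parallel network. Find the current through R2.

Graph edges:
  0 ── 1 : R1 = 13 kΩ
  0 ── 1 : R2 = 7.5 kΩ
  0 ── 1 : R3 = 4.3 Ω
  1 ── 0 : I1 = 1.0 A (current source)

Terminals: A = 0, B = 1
All resistors sit directly between nodes 0 and 1, so they are in parallel and share one voltage V; the full source current 1 A splits among them.
1/R_par = 1/13000 + 1/7500 + 1/4.3 = 0.2328 S  =>  R_par = 4.296 Ω
V = I × R_par = 1 × 4.296 = 4.296 V
I_R2 = V/R2 = 4.296/7500 = 0.0005728 A

Final answer: 0.0005728 A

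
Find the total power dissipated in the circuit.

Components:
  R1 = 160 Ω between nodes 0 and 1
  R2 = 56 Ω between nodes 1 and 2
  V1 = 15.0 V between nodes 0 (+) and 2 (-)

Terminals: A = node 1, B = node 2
Nodal analysis, taking node 2 as the 0 V reference.
Source V1 fixes V_0 = 15 V.
KCL at each unknown node (sum of currents leaving = 0; resistances in Ω):
  Node 1: (V_1 - 15)/160 + (V_1 - 0)/56 = 0
Collecting terms: 0.02411 × V_1 = 0.09375  =>  V_1 = 3.889 V
Power in each resistor, P = (ΔV)²/R:
  P_R1 = (15 - 3.889)²/160 = 0.7716 W
  P_R2 = (3.889 - 0)²/56 = 0.2701 W
P_total = P_R1 + P_R2 = 1.042 W

Final answer: 1.042 W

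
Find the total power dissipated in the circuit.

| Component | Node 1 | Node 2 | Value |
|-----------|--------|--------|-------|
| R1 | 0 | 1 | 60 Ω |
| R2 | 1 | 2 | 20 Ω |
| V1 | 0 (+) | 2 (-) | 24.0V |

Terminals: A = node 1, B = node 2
Nodal analysis, taking node 2 as the 0 V reference.
Source V1 fixes V_0 = 24 V.
KCL at each unknown node (sum of currents leaving = 0; resistances in Ω):
  Node 1: (V_1 - 24)/60 + (V_1 - 0)/20 = 0
Collecting terms: 0.06667 × V_1 = 0.4  =>  V_1 = 6 V
Power in each resistor, P = (ΔV)²/R:
  P_R1 = (24 - 6)²/60 = 5.4 W
  P_R2 = (6 - 0)²/20 = 1.8 W
P_total = P_R1 + P_R2 = 7.2 W

Final answer: 7.2 W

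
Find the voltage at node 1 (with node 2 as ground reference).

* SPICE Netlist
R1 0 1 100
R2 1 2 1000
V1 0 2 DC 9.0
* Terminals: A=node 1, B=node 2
Nodal analysis, taking node 2 as the 0 V reference.
Source V1 fixes V_0 = 9 V.
KCL at each unknown node (sum of currents leaving = 0; resistances in Ω):
  Node 1: (V_1 - 9)/100 + (V_1 - 0)/1000 = 0
Collecting terms: 0.011 × V_1 = 0.09  =>  V_1 = 8.182 V
The requested potential is V_1 = 8.182 V.

Final answer: V_1 = 8.182 V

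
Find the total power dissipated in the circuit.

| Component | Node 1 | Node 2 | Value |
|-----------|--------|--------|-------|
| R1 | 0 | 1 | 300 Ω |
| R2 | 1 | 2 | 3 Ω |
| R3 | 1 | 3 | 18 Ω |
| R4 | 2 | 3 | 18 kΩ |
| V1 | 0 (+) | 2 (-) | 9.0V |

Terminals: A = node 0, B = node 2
Nodal analysis, taking node 2 as the 0 V reference.
Source V1 fixes V_0 = 9 V.
KCL at each unknown node (sum of currents leaving = 0; resistances in Ω):
  Node 1: (V_1 - 9)/300 + (V_1 - 0)/3 + (V_1 - V_3)/18 = 0
  Node 3: (V_3 - V_1)/18 + (V_3 - 0)/18000 = 0
Collecting terms (coefficients in siemens):
  0.3922·V_1 - 0.05556·V_3 = 0.03
  0.05561·V_3 - 0.05556·V_1 = 0
Determinant D = (0.3922)(0.05561) - (-0.05556)(-0.05556) = 0.01873
V_1 = [(0.03)(0.05561) - (-0.05556)(0)]/D = 0.08909 V
V_3 = [(0.3922)(0) - (0.03)(-0.05556)]/D = 0.08901 V
Power in each resistor, P = (ΔV)²/R:
  P_R1 = (9 - 0.08909)²/300 = 0.2647 W
  P_R2 = (0.08909 - 0)²/3 = 0.002646 W
  P_R3 = (0.08909 - 0.08901)²/18 = 0.0000000004401 W
  P_R4 = (0 - 0.08901)²/18000 = 0.0000004401 W
P_total = P_R1 + P_R2 + P_R3 + P_R4 = 0.2673 W

Final answer: 0.2673 W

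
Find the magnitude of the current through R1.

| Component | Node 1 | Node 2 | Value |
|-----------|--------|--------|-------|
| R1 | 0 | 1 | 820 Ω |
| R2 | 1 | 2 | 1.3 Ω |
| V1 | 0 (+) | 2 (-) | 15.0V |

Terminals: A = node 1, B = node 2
Nodal analysis, taking node 2 as the 0 V reference.
Source V1 fixes V_0 = 15 V.
KCL at each unknown node (sum of currents leaving = 0; resistances in Ω):
  Node 1: (V_1 - 15)/820 + (V_1 - 0)/1.3 = 0
Collecting terms: 0.7705 × V_1 = 0.01829  =>  V_1 = 0.02374 V
I_R1 = (V_0 - V_1)/R1 = (15 - 0.02374)/820 = 0.01826 A
|I_R1| = 0.01826 A

Final answer: |I_R1| = 0.01826 A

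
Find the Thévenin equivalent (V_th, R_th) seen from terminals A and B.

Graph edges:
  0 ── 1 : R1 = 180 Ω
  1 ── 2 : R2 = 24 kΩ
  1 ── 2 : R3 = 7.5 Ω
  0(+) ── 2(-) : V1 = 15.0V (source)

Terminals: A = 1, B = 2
Step 1 — V_th is the open-circuit voltage V_A - V_B (nothing connected across the terminals).
Nodal analysis, taking node 2 as the 0 V reference.
Source V1 fixes V_0 = 15 V.
KCL at each unknown node (sum of currents leaving = 0; resistances in Ω):
  Node 1: (V_1 - 15)/180 + (V_1 - 0)/24000 + (V_1 - 0)/7.5 = 0
Collecting terms: 0.1389 × V_1 = 0.08333  =>  V_1 = 0.5998 V
V_th = V_1 - V_2 = 0.5998 - 0 = 0.5998 V
Step 2 — R_th: zero the source — replace V1 by a short circuit (node 2 merges into node 0) — and find the resistance seen between A (node 1) and B (node 0).
Reduce the network between node 1 (A) and node 0 (B) by series/parallel combination:
  Rp1 = R1 ‖ R2 ‖ R3 (parallel, all between nodes 0 and 1) = 1/(1/180 + 1/24000 + 1/7.5) = 7.198 Ω
R_th = 7.198 Ω

Final answer: V_th = 0.5998 V, R_th = 7.198 Ω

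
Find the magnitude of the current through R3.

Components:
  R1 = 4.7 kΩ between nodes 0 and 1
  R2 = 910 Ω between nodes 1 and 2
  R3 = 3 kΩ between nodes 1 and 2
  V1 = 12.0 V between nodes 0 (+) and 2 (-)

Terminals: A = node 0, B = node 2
Nodal analysis, taking node 2 as the 0 V reference.
Source V1 fixes V_0 = 12 V.
KCL at each unknown node (sum of currents leaving = 0; resistances in Ω):
  Node 1: (V_1 - 12)/4700 + (V_1 - 0)/910 + (V_1 - 0)/3000 = 0
Collecting terms: 0.001645 × V_1 = 0.002553  =>  V_1 = 1.552 V
I_R3 = (V_1 - V_2)/R3 = (1.552 - 0)/3000 = 0.0005174 A
|I_R3| = 0.0005174 A

Final answer: |I_R3| = 0.0005174 A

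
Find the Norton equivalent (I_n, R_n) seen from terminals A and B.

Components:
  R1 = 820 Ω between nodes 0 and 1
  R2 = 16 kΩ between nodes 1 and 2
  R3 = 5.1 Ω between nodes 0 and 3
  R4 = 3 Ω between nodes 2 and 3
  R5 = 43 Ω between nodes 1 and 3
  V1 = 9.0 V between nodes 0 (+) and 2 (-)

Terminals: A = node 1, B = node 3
Find the Thévenin equivalent first; then I_n = V_th/R_th and R_n = R_th.
Step 1 — V_th is the open-circuit voltage V_A - V_B (nothing connected across the terminals).
Nodal analysis, taking node 2 as the 0 V reference.
Source V1 fixes V_0 = 9 V.
KCL at each unknown node (sum of currents leaving = 0; resistances in Ω):
  Node 1: (V_1 - 9)/820 + (V_1 - 0)/16000 + (V_1 - V_3)/43 = 0
  Node 3: (V_3 - 9)/5.1 + (V_3 - 0)/3 + (V_3 - V_1)/43 = 0
Collecting terms (coefficients in siemens):
  0.02454·V_1 - 0.02326·V_3 = 0.01098
  0.5527·V_3 - 0.02326·V_1 = 1.765
Determinant D = (0.02454)(0.5527) - (-0.02326)(-0.02326) = 0.01302
V_1 = [(0.01098)(0.5527) - (-0.02326)(1.765)]/D = 3.618 V
V_3 = [(0.02454)(1.765) - (0.01098)(-0.02326)]/D = 3.345 V
V_th = V_1 - V_3 = 3.618 - 3.345 = 0.2725 V
Step 2 — R_th: zero the source — replace V1 by a short circuit (node 2 merges into node 0) — and find the resistance seen between A (node 1) and B (node 3).
Reduce the network between node 1 (A) and node 3 (B) by series/parallel combination:
  Rp1 = R1 ‖ R2 (parallel, both between nodes 0 and 1) = 1/(1/820 + 1/16000) = 780 Ω
  Rp2 = R3 ‖ R4 (parallel, both between nodes 0 and 3) = 1/(1/5.1 + 1/3) = 1.889 Ω
  Rs1 = Rp1 + Rp2 (series, joined only at node 0) = 780 + 1.889 = 781.9 Ω
  Rp3 = R5 ‖ Rs1 (parallel, both between nodes 1 and 3) = 1/(1/43 + 1/781.9) = 40.76 Ω
R_th = 40.76 Ω
I_n = V_th/R_th = 0.2725/40.76 = 0.006686 A, and R_n = R_th = 40.76 Ω

Final answer: I_n = 0.006686 A, R_n = 40.76 Ω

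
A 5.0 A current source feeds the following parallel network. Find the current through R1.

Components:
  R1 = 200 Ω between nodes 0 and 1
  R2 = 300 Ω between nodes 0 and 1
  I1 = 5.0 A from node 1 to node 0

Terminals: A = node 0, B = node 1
All resistors sit directly between nodes 0 and 1, so they are in parallel and share one voltage V; the full source current 5 A splits among them.
1/R_par = 1/200 + 1/300 = 0.008333 S  =>  R_par = 120 Ω
V = I × R_par = 5 × 120 = 600 V
I_R1 = V/R1 = 600/200 = 3 A

Final answer: 3 A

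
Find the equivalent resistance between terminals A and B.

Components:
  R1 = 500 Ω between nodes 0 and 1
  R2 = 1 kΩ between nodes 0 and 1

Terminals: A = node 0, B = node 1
Reduce the network between node 0 (A) and node 1 (B) by series/parallel combination:
  Rp1 = R1 ‖ R2 (parallel, both between nodes 0 and 1) = 1/(1/500 + 1/1000) = 333.3 Ω
R_eq = 333.3 Ω

Final answer: 333.3 Ω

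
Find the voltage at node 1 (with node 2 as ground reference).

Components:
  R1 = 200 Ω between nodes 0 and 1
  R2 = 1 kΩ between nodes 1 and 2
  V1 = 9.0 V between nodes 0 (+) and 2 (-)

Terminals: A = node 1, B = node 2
Nodal analysis, taking node 2 as the 0 V reference.
Source V1 fixes V_0 = 9 V.
KCL at each unknown node (sum of currents leaving = 0; resistances in Ω):
  Node 1: (V_1 - 9)/200 + (V_1 - 0)/1000 = 0
Collecting terms: 0.006 × V_1 = 0.045  =>  V_1 = 7.5 V
The requested potential is V_1 = 7.5 V.

Final answer: V_1 = 7.5 V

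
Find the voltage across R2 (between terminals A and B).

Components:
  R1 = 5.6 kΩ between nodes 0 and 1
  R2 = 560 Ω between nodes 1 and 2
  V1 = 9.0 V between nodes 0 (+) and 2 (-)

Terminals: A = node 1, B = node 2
R1 and R2 are in series across V1 (node 0 → node 1 → node 2), and the output A–B is taken across R2, so this is a voltage divider.
Series current: I = V1/(R1 + R2) = 9/(5600 + 560) = 9/6160 = 0.001461 A
V_R2 = I × R2 = V1 × R2/(R1 + R2) = 9 × 560/6160 = 0.8182 V

Final answer: 0.8182 V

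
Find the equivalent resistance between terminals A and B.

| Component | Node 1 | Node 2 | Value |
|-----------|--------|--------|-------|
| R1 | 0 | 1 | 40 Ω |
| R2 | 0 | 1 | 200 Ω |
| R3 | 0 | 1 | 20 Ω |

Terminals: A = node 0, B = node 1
Reduce the network between node 0 (A) and node 1 (B) by series/parallel combination:
  Rp1 = R1 ‖ R2 ‖ R3 (parallel, all between nodes 0 and 1) = 1/(1/40 + 1/200 + 1/20) = 12.5 Ω
R_eq = 12.5 Ω

Final answer: 12.5 Ω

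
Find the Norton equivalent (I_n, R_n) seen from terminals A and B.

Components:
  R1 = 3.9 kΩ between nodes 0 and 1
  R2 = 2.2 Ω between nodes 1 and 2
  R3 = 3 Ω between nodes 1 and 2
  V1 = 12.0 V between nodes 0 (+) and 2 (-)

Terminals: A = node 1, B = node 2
Find the Thévenin equivalent first; then I_n = V_th/R_th and R_n = R_th.
Step 1 — V_th is the open-circuit voltage V_A - V_B (nothing connected across the terminals).
Nodal analysis, taking node 2 as the 0 V reference.
Source V1 fixes V_0 = 12 V.
KCL at each unknown node (sum of currents leaving = 0; resistances in Ω):
  Node 1: (V_1 - 12)/3900 + (V_1 - 0)/2.2 + (V_1 - 0)/3 = 0
Collecting terms: 0.7881 × V_1 = 0.003077  =>  V_1 = 0.003904 V
V_th = V_1 - V_2 = 0.003904 - 0 = 0.003904 V
Step 2 — R_th: zero the source — replace V1 by a short circuit (node 2 merges into node 0) — and find the resistance seen between A (node 1) and B (node 0).
Reduce the network between node 1 (A) and node 0 (B) by series/parallel combination:
  Rp1 = R1 ‖ R2 ‖ R3 (parallel, all between nodes 0 and 1) = 1/(1/3900 + 1/2.2 + 1/3) = 1.269 Ω
R_th = 1.269 Ω
I_n = V_th/R_th = 0.003904/1.269 = 0.003077 A, and R_n = R_th = 1.269 Ω

Final answer: I_n = 0.003077 A, R_n = 1.269 Ω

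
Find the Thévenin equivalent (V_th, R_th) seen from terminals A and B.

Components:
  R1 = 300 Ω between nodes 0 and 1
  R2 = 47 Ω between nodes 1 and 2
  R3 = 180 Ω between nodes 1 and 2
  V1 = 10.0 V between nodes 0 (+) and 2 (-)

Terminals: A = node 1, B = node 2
Step 1 — V_th is the open-circuit voltage V_A - V_B (nothing connected across the terminals).
Nodal analysis, taking node 2 as the 0 V reference.
Source V1 fixes V_0 = 10 V.
KCL at each unknown node (sum of currents leaving = 0; resistances in Ω):
  Node 1: (V_1 - 10)/300 + (V_1 - 0)/47 + (V_1 - 0)/180 = 0
Collecting terms: 0.03017 × V_1 = 0.03333  =>  V_1 = 1.105 V
V_th = V_1 - V_2 = 1.105 - 0 = 1.105 V
Step 2 — R_th: zero the source — replace V1 by a short circuit (node 2 merges into node 0) — and find the resistance seen between A (node 1) and B (node 0).
Reduce the network between node 1 (A) and node 0 (B) by series/parallel combination:
  Rp1 = R1 ‖ R2 ‖ R3 (parallel, all between nodes 0 and 1) = 1/(1/300 + 1/47 + 1/180) = 33.15 Ω
R_th = 33.15 Ω

Final answer: V_th = 1.105 V, R_th = 33.15 Ω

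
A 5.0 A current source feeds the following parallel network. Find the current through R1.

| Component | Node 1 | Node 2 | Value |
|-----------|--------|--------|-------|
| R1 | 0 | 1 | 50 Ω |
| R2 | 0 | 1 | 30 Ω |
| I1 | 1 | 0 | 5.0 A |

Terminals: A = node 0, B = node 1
All resistors sit directly between nodes 0 and 1, so they are in parallel and share one voltage V; the full source current 5 A splits among them.
1/R_par = 1/50 + 1/30 = 0.05333 S  =>  R_par = 18.75 Ω
V = I × R_par = 5 × 18.75 = 93.75 V
I_R1 = V/R1 = 93.75/50 = 1.875 A

Final answer: 1.875 A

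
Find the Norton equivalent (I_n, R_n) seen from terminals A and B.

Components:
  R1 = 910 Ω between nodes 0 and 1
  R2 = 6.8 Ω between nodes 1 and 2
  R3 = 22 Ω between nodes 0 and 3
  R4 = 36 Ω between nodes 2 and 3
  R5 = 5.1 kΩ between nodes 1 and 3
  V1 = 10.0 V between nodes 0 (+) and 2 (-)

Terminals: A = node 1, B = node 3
Find the Thévenin equivalent first; then I_n = V_th/R_th and R_n = R_th.
Step 1 — V_th is the open-circuit voltage V_A - V_B (nothing connected across the terminals).
Nodal analysis, taking node 2 as the 0 V reference.
Source V1 fixes V_0 = 10 V.
KCL at each unknown node (sum of currents leaving = 0; resistances in Ω):
  Node 1: (V_1 - 10)/910 + (V_1 - 0)/6.8 + (V_1 - V_3)/5100 = 0
  Node 3: (V_3 - 10)/22 + (V_3 - 0)/36 + (V_3 - V_1)/5100 = 0
Collecting terms (coefficients in siemens):
  0.1484·V_1 - 0.0001961·V_3 = 0.01099
  0.07343·V_3 - 0.0001961·V_1 = 0.4545
Determinant D = (0.1484)(0.07343) - (-0.0001961)(-0.0001961) = 0.01089
V_1 = [(0.01099)(0.07343) - (-0.0001961)(0.4545)]/D = 0.08226 V
V_3 = [(0.1484)(0.4545) - (0.01099)(-0.0001961)]/D = 6.191 V
V_th = V_1 - V_3 = 0.08226 - 6.191 = -6.108 V
Step 2 — R_th: zero the source — replace V1 by a short circuit (node 2 merges into node 0) — and find the resistance seen between A (node 1) and B (node 3).
Reduce the network between node 1 (A) and node 3 (B) by series/parallel combination:
  Rp1 = R1 ‖ R2 (parallel, both between nodes 0 and 1) = 1/(1/910 + 1/6.8) = 6.75 Ω
  Rp2 = R3 ‖ R4 (parallel, both between nodes 0 and 3) = 1/(1/22 + 1/36) = 13.66 Ω
  Rs1 = Rp1 + Rp2 (series, joined only at node 0) = 6.75 + 13.66 = 20.4 Ω
  Rp3 = R5 ‖ Rs1 (parallel, both between nodes 1 and 3) = 1/(1/5100 + 1/20.4) = 20.32 Ω
R_th = 20.32 Ω
I_n = V_th/R_th = -6.108/20.32 = -0.3006 A, and R_n = R_th = 20.32 Ω

Final answer: I_n = -0.3006 A, R_n = 20.32 Ω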